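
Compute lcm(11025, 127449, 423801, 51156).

11025 = 3² · 5² · 7²; 127449 = 3² · 7² · 17²; 423801 = 3² · 7² · 31²; 51156 = 2² · 3² · 7² · 29
lcm takes max exponent of each prime: 2² · 3² · 5² · 7² · 17² · 29 · 31² = 355187618100

355187618100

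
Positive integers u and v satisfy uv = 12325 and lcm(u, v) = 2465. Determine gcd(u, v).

5

From gcd × lcm = uv: gcd = 12325 / 2465 = 5.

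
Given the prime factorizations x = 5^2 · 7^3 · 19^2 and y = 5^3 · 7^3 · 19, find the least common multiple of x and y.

15477875

max exponent per prime: 5^3 · 7^3 · 19^2 = 15477875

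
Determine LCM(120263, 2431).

gcd first: 120263 = 49·2431 + 1144; 2431 = 2·1144 + 143; 1144 = 8·143 + 0 → gcd = 143
lcm = 120263·2431/gcd = 292359353/143 = 2044471

2044471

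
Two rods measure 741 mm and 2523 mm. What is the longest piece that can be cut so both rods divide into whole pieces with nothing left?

3

741 = 3 · 13 · 19
2523 = 3 · 29²
Common: 3 = 3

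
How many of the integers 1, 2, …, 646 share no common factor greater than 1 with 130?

130 = 2·5·13. Inclusion–exclusion on these primes:
646 − ⌊646/2⌋ − ⌊646/5⌋ − ⌊646/13⌋ + ⌊646/10⌋ + ⌊646/26⌋ + ⌊646/65⌋ − ⌊646/130⌋ = 238

238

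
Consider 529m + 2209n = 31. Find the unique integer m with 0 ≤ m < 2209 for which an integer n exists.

735

gcd(529, 2209) = 1 (Euclid: 2209 = 4·529 + 93; 529 = 5·93 + 64; 93 = 1·64 + 29; 64 = 2·29 + 6; 29 = 4·6 + 5; 6 = 1·5 + 1; 5 = 5·1 + 0), and 1 | 31.
Extended Euclid: 529·(380) + 2209·(-91) = 1. Scale by 31: m₀ = 11780.
General solution m = m₀ + 2209t; reducing mod 2209 gives m = 735 (and n = -176).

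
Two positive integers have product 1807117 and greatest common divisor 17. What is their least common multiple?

For any two positive integers, gcd × lcm equals their product. Hence lcm = 1807117 / 17 = 106301.

106301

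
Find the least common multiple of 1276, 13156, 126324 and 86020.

3210524460

lcm(1276, 13156) = 1276·13156/gcd = 16787056/44 = 381524
lcm(381524, 126324) = 381524·126324/gcd = 48195637776/1276 = 37770876
lcm(37770876, 86020) = 37770876·86020/gcd = 3249050753520/1012 = 3210524460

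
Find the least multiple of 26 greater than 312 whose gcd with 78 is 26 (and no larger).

78 = 26·3. Any t with gcd(t, 78) = 26 is a multiple of 26, say 26s, with s coprime to 3.
Need s > 312/26, so s ≥ 13. First s ≥ 13 with gcd(s, 3) = 1 is s = 13. Thus t = 26·13 = 338.

338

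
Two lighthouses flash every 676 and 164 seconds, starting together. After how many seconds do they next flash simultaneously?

gcd first: 676 = 4·164 + 20; 164 = 8·20 + 4; 20 = 5·4 + 0 → gcd = 4
lcm = 676·164/gcd = 110864/4 = 27716

27716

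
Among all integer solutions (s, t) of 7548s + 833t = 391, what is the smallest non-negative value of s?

gcd(7548, 833) = 17 (Euclid: 7548 = 9·833 + 51; 833 = 16·51 + 17; 51 = 3·17 + 0), and 17 | 391.
Extended Euclid: 7548·(-16) + 833·(145) = 17. Scale by 23: s₀ = -368.
General solution s = s₀ + 49k; reducing mod 49 gives s = 24 (and t = -217).

24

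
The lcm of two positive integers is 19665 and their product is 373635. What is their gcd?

19

From gcd × lcm = pq: gcd = 373635 / 19665 = 19.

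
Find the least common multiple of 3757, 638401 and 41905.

1203385885

lcm(3757, 638401) = 3757·638401/gcd = 2398472557/289 = 8299213
lcm(8299213, 41905) = 8299213·41905/gcd = 347778520765/289 = 1203385885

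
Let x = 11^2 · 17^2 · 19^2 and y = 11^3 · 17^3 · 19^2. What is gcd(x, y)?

min exponent per shared prime: 11^2 · 17^2 · 19^2 = 12623809

12623809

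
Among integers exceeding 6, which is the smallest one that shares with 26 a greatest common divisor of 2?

8

26 = 2·13. Any t with gcd(t, 26) = 2 is a multiple of 2, say 2s, with s coprime to 13.
Need s > 6/2, so s ≥ 4. First s ≥ 4 with gcd(s, 13) = 1 is s = 4. Thus t = 2·4 = 8.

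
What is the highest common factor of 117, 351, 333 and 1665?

117 = 3² · 13; 351 = 3³ · 13; 333 = 3² · 37; 1665 = 3² · 5 · 37
gcd takes min exponent of each prime: 3² = 9

9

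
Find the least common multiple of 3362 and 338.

gcd first: 3362 = 9·338 + 320; 338 = 1·320 + 18; 320 = 17·18 + 14; 18 = 1·14 + 4; 14 = 3·4 + 2; 4 = 2·2 + 0 → gcd = 2
lcm = 3362·338/gcd = 1136356/2 = 568178

568178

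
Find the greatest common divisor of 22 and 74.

2

Euclid: 74 = 3·22 + 8; 22 = 2·8 + 6; 8 = 1·6 + 2; 6 = 3·2 + 0. Last nonzero remainder: 2.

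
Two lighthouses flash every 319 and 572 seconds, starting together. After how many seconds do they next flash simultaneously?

16588

319 = 11 · 29; 572 = 2² · 11 · 13
max exponents: 2² · 11 · 13 · 29 = 16588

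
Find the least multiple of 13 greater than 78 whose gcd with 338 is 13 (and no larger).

Multiples of 13 above 78: 13·7, 13·8, … . Need the cofactor coprime to 338/13 = 26.
Checking s = 7, 8, … the first with gcd(s, 26) = 1 is s = 7, giving 91.

91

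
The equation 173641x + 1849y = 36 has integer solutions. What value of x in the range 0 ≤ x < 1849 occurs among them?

Reduce mod 1849: 173641x ≡ 36 (mod 1849). With g = gcd(173641, 1849) = 1 dividing 36, divide through: 173641x ≡ 36 (mod 1849).
Since gcd(173641, 1849) = 1, x ≡ 36·(173641)⁻¹ ≡ 773 (mod 1849). Smallest non-negative: 773.

773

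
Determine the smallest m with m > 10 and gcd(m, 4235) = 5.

4235 = 5·847. Any m with gcd(m, 4235) = 5 is a multiple of 5, say 5s, with s coprime to 847.
Need s > 10/5, so s ≥ 3. First s ≥ 3 with gcd(s, 847) = 1 is s = 3. Thus m = 5·3 = 15.

15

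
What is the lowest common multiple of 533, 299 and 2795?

533 = 13 · 41; 299 = 13 · 23; 2795 = 5 · 13 · 43
lcm takes max exponent of each prime: 5 · 13 · 23 · 41 · 43 = 2635685

2635685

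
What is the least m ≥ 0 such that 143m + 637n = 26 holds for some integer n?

gcd(143, 637) = 13 (Euclid: 637 = 4·143 + 65; 143 = 2·65 + 13; 65 = 5·13 + 0), and 13 | 26.
Extended Euclid: 143·(9) + 637·(-2) = 13. Scale by 2: m₀ = 18.
General solution m = m₀ + 49t; reducing mod 49 gives m = 18 (and n = -4).

18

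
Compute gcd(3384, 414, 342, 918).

18

3384 = 2³ · 3² · 47; 414 = 2 · 3² · 23; 342 = 2 · 3² · 19; 918 = 2 · 3³ · 17
gcd takes min exponent of each prime: 2 · 3² = 18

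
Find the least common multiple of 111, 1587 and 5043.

98706639

111 = 3 · 37; 1587 = 3 · 23²; 5043 = 3 · 41²
lcm takes max exponent of each prime: 3 · 23² · 37 · 41² = 98706639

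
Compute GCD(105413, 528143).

77

105413 = 7 · 11 · 37²
528143 = 7 · 11 · 19³
Common: 7 · 11 = 77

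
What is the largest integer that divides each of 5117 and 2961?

7

Euclid: 5117 = 1·2961 + 2156; 2961 = 1·2156 + 805; 2156 = 2·805 + 546; 805 = 1·546 + 259; 546 = 2·259 + 28; 259 = 9·28 + 7; 28 = 4·7 + 0. Last nonzero remainder: 7.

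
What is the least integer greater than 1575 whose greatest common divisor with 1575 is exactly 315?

1890

gcd(k, 1575) = 315 forces 315 | k; write k = 315s. Then gcd(315s, 315·5) = 315·gcd(s, 5), so need gcd(s, 5) = 1.
315s > 1575 gives s ≥ 6. The least s ≥ 6 coprime to 5 is 6, so k = 315·6 = 1890.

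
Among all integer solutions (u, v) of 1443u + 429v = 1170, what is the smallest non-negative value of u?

2

Reduce mod 429: 1443u ≡ 1170 (mod 429). With g = gcd(1443, 429) = 39 dividing 1170, divide through: 37u ≡ 30 (mod 11).
Since gcd(37, 11) = 1, u ≡ 30·(37)⁻¹ ≡ 2 (mod 11). Smallest non-negative: 2.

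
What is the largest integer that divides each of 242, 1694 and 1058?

242 = 2 · 11²; 1694 = 2 · 7 · 11²; 1058 = 2 · 23²
gcd takes min exponent of each prime: 2 = 2

2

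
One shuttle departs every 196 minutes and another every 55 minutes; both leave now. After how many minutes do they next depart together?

10780

gcd first: 196 = 3·55 + 31; 55 = 1·31 + 24; 31 = 1·24 + 7; 24 = 3·7 + 3; 7 = 2·3 + 1; 3 = 3·1 + 0 → gcd = 1
lcm = 196·55/gcd = 10780/1 = 10780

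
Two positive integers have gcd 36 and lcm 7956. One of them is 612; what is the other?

468

a·b = gcd·lcm = 36·7956 = 286416, so b = 286416/612 = 468.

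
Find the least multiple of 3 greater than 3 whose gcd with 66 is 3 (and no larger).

Multiples of 3 above 3: 3·2, 3·3, … . Need the cofactor coprime to 66/3 = 22.
Checking s = 2, 3, … the first with gcd(s, 22) = 1 is s = 3, giving 9.

9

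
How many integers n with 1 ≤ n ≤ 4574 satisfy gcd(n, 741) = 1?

2668

741 = 3·13·19. Inclusion–exclusion on these primes:
4574 − ⌊4574/3⌋ − ⌊4574/13⌋ − ⌊4574/19⌋ + ⌊4574/39⌋ + ⌊4574/57⌋ + ⌊4574/247⌋ − ⌊4574/741⌋ = 2668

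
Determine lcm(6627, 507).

6627 = 3 · 47²; 507 = 3 · 13²
max exponents: 3 · 13² · 47² = 1119963

1119963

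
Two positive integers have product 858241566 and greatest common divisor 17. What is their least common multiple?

50484798

gcd·lcm = product, so lcm = 858241566/17 = 50484798.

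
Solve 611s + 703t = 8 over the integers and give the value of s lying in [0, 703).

275

Euclid: 703 = 1·611 + 92; 611 = 6·92 + 59; 92 = 1·59 + 33; 59 = 1·33 + 26; 33 = 1·26 + 7; 26 = 3·7 + 5; 7 = 1·5 + 2; 5 = 2·2 + 1; 2 = 2·1 + 0 → gcd = 1; 8 = 1·8.
Back-substitution yields 611·(298) + 703·(-259) = 1, so one solution is s = 298·8 = 2384, t = -259·8 = -2072.
Solutions in s differ by 703/1 = 703; the one in [0, 703) is 2384 mod 703 = 275.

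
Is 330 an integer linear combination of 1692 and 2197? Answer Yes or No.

gcd(1692, 2197): 2197 = 1·1692 + 505; 1692 = 3·505 + 177; 505 = 2·177 + 151; 177 = 1·151 + 26; 151 = 5·26 + 21; 26 = 1·21 + 5; 21 = 4·5 + 1; 5 = 5·1 + 0 → 1
1 divides 330, so a solution exists.

Yes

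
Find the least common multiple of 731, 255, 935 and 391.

731 = 17 · 43; 255 = 3 · 5 · 17; 935 = 5 · 11 · 17; 391 = 17 · 23
lcm takes max exponent of each prime: 3 · 5 · 11 · 17 · 23 · 43 = 2774145

2774145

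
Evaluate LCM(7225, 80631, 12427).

86678325

lcm(7225, 80631) = 7225·80631/gcd = 582558975/289 = 2015775
lcm(2015775, 12427) = 2015775·12427/gcd = 25050035925/289 = 86678325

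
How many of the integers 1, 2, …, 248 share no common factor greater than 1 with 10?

99

Prime factors of 10: 2, 5. Count integers ≤ 248 divisible by none of them.
By inclusion–exclusion: 248 − ⌊248/2⌋ − ⌊248/5⌋ + ⌊248/10⌋ = 99.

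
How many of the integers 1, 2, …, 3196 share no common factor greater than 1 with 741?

741 = 3·13·19. Inclusion–exclusion on these primes:
3196 − ⌊3196/3⌋ − ⌊3196/13⌋ − ⌊3196/19⌋ + ⌊3196/39⌋ + ⌊3196/57⌋ + ⌊3196/247⌋ − ⌊3196/741⌋ = 1863

1863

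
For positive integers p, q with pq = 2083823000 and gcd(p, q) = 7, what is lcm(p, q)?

Since gcd(p,q)·lcm(p,q) = pq, lcm = 2083823000/7 = 297689000.

297689000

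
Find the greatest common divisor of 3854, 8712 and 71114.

3854 = 2 · 41 · 47; 8712 = 2³ · 3² · 11²; 71114 = 2 · 31² · 37
gcd takes min exponent of each prime: 2 = 2

2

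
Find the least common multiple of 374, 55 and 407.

69190

374 = 2 · 11 · 17; 55 = 5 · 11; 407 = 11 · 37
lcm takes max exponent of each prime: 2 · 5 · 11 · 17 · 37 = 69190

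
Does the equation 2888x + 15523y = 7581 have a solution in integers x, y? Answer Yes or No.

Yes

gcd(2888, 15523): 15523 = 5·2888 + 1083; 2888 = 2·1083 + 722; 1083 = 1·722 + 361; 722 = 2·361 + 0 → 361
361 divides 7581, so a solution exists.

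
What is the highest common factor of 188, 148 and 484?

4

gcd(188, 148): 188 = 1·148 + 40; 148 = 3·40 + 28; 40 = 1·28 + 12; 28 = 2·12 + 4; 12 = 3·4 + 0 → 4
gcd(4, 484): 484 = 121·4 + 0 → 4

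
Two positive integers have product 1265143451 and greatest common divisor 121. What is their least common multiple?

10455731

For any two positive integers, gcd × lcm equals their product. Hence lcm = 1265143451 / 121 = 10455731.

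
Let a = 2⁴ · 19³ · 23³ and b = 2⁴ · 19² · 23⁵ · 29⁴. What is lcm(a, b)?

max exponent per prime: 2⁴ · 19³ · 23⁵ · 29⁴ = 499587952875103952

499587952875103952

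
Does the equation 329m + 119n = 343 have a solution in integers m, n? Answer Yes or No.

gcd(329, 119): 329 = 2·119 + 91; 119 = 1·91 + 28; 91 = 3·28 + 7; 28 = 4·7 + 0 → 7
7 divides 343, so a solution exists.

Yes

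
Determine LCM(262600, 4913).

1290153800

gcd first: 262600 = 53·4913 + 2211; 4913 = 2·2211 + 491; 2211 = 4·491 + 247; 491 = 1·247 + 244; 247 = 1·244 + 3; 244 = 81·3 + 1; 3 = 3·1 + 0 → gcd = 1
lcm = 262600·4913/gcd = 1290153800/1 = 1290153800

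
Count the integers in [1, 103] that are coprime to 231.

Prime factors of 231: 3, 7, 11. Count integers ≤ 103 divisible by none of them.
By inclusion–exclusion: 103 − ⌊103/3⌋ − ⌊103/7⌋ − ⌊103/11⌋ + ⌊103/21⌋ + ⌊103/33⌋ + ⌊103/77⌋ − ⌊103/231⌋ = 54.

54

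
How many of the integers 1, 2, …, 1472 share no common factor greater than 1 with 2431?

1163

2431 = 11·13·17. Inclusion–exclusion on these primes:
1472 − ⌊1472/11⌋ − ⌊1472/13⌋ − ⌊1472/17⌋ + ⌊1472/143⌋ + ⌊1472/187⌋ + ⌊1472/221⌋ − ⌊1472/2431⌋ = 1163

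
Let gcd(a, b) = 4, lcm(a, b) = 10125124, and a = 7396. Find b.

5476

a·b = gcd·lcm = 4·10125124 = 40500496, so b = 40500496/7396 = 5476.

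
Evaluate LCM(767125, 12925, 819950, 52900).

767125 = 5³ · 17 · 19²; 12925 = 5² · 11 · 47; 819950 = 2 · 5² · 23² · 31; 52900 = 2² · 5² · 23²
lcm takes max exponent of each prime: 2² · 5³ · 11 · 17 · 19² · 23² · 31 · 47 = 26015611385500

26015611385500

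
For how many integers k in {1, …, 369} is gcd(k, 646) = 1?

165

646 = 2·17·19. Inclusion–exclusion on these primes:
369 − ⌊369/2⌋ − ⌊369/17⌋ − ⌊369/19⌋ + ⌊369/34⌋ + ⌊369/38⌋ + ⌊369/323⌋ − ⌊369/646⌋ = 165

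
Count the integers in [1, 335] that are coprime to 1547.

250

1547 = 7·13·17. Inclusion–exclusion on these primes:
335 − ⌊335/7⌋ − ⌊335/13⌋ − ⌊335/17⌋ + ⌊335/91⌋ + ⌊335/119⌋ + ⌊335/221⌋ − ⌊335/1547⌋ = 250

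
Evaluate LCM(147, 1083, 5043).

147 = 3 · 7²; 1083 = 3 · 19²; 5043 = 3 · 41²
lcm takes max exponent of each prime: 3 · 7² · 19² · 41² = 89205627

89205627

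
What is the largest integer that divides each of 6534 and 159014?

2

Euclid: 159014 = 24·6534 + 2198; 6534 = 2·2198 + 2138; 2198 = 1·2138 + 60; 2138 = 35·60 + 38; 60 = 1·38 + 22; 38 = 1·22 + 16; 22 = 1·16 + 6; 16 = 2·6 + 4; 6 = 1·4 + 2; 4 = 2·2 + 0. Last nonzero remainder: 2.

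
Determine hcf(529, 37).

Euclid: 529 = 14·37 + 11; 37 = 3·11 + 4; 11 = 2·4 + 3; 4 = 1·3 + 1; 3 = 3·1 + 0. Last nonzero remainder: 1.

1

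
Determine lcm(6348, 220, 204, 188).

278962860

6348 = 2² · 3 · 23²; 220 = 2² · 5 · 11; 204 = 2² · 3 · 17; 188 = 2² · 47
lcm takes max exponent of each prime: 2² · 3 · 5 · 11 · 17 · 23² · 47 = 278962860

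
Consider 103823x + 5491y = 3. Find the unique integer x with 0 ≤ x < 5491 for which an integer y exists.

4612

Euclid: 103823 = 18·5491 + 4985; 5491 = 1·4985 + 506; 4985 = 9·506 + 431; 506 = 1·431 + 75; 431 = 5·75 + 56; 75 = 1·56 + 19; 56 = 2·19 + 18; 19 = 1·18 + 1; 18 = 18·1 + 0 → gcd = 1; 3 = 1·3.
Back-substitution yields 103823·(-293) + 5491·(5540) = 1, so one solution is x = -293·3 = -879, y = 5540·3 = 16620.
Solutions in x differ by 5491/1 = 5491; the one in [0, 5491) is -879 mod 5491 = 4612.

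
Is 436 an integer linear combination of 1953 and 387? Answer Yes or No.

No

gcd(1953, 387): 1953 = 5·387 + 18; 387 = 21·18 + 9; 18 = 2·9 + 0 → 9
9 does not divide 436, so a solution does not exist.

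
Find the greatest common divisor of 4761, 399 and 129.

gcd(4761, 399): 4761 = 11·399 + 372; 399 = 1·372 + 27; 372 = 13·27 + 21; 27 = 1·21 + 6; 21 = 3·6 + 3; 6 = 2·3 + 0 → 3
gcd(3, 129): 129 = 43·3 + 0 → 3

3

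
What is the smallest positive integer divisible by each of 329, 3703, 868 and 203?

329 = 7 · 47; 3703 = 7 · 23²; 868 = 2² · 7 · 31; 203 = 7 · 29
lcm takes max exponent of each prime: 2² · 7 · 23² · 29 · 31 · 47 = 625851436

625851436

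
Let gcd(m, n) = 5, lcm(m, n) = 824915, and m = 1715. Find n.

Using mn = gcd(m,n)·lcm(m,n) = 5·824915 = 4124575, we get n = 4124575/1715 = 2405.

2405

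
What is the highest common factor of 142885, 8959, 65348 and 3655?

17

gcd(142885, 8959): 142885 = 15·8959 + 8500; 8959 = 1·8500 + 459; 8500 = 18·459 + 238; 459 = 1·238 + 221; 238 = 1·221 + 17; 221 = 13·17 + 0 → 17
gcd(17, 65348): 65348 = 3844·17 + 0 → 17
gcd(17, 3655): 3655 = 215·17 + 0 → 17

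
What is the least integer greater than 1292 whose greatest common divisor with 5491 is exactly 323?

Multiples of 323 above 1292: 323·5, 323·6, … . Need the cofactor coprime to 5491/323 = 17.
Checking s = 5, 6, … the first with gcd(s, 17) = 1 is s = 5, giving 1615.

1615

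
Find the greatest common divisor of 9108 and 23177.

Euclid: 23177 = 2·9108 + 4961; 9108 = 1·4961 + 4147; 4961 = 1·4147 + 814; 4147 = 5·814 + 77; 814 = 10·77 + 44; 77 = 1·44 + 33; 44 = 1·33 + 11; 33 = 3·11 + 0. Last nonzero remainder: 11.

11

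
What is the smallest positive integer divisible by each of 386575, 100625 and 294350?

373876011250

lcm(386575, 100625) = 386575·100625/gcd = 38899109375/175 = 222280625
lcm(222280625, 294350) = 222280625·294350/gcd = 65428301968750/175 = 373876011250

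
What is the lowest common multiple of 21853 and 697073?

gcd first: 697073 = 31·21853 + 19630; 21853 = 1·19630 + 2223; 19630 = 8·2223 + 1846; 2223 = 1·1846 + 377; 1846 = 4·377 + 338; 377 = 1·338 + 39; 338 = 8·39 + 26; 39 = 1·26 + 13; 26 = 2·13 + 0 → gcd = 13
lcm = 21853·697073/gcd = 15233136269/13 = 1171779713

1171779713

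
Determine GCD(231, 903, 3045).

21

gcd(231, 903): 903 = 3·231 + 210; 231 = 1·210 + 21; 210 = 10·21 + 0 → 21
gcd(21, 3045): 3045 = 145·21 + 0 → 21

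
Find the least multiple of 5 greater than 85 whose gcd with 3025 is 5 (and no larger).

90

Multiples of 5 above 85: 5·18, 5·19, … . Need the cofactor coprime to 3025/5 = 605.
Checking s = 18, 19, … the first with gcd(s, 605) = 1 is s = 18, giving 90.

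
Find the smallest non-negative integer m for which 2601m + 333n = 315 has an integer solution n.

32

gcd(2601, 333) = 9 (Euclid: 2601 = 7·333 + 270; 333 = 1·270 + 63; 270 = 4·63 + 18; 63 = 3·18 + 9; 18 = 2·9 + 0), and 9 | 315.
Extended Euclid: 2601·(-16) + 333·(125) = 9. Scale by 35: m₀ = -560.
General solution m = m₀ + 37t; reducing mod 37 gives m = 32 (and n = -249).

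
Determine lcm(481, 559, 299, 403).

14746979

481 = 13 · 37; 559 = 13 · 43; 299 = 13 · 23; 403 = 13 · 31
lcm takes max exponent of each prime: 13 · 23 · 31 · 37 · 43 = 14746979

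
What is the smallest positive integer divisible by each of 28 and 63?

252

gcd first: 63 = 2·28 + 7; 28 = 4·7 + 0 → gcd = 7
lcm = 28·63/gcd = 1764/7 = 252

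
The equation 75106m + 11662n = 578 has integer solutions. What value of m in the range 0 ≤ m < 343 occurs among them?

41

Reduce mod 11662: 75106m ≡ 578 (mod 11662). With g = gcd(75106, 11662) = 34 dividing 578, divide through: 2209m ≡ 17 (mod 343).
Since gcd(2209, 343) = 1, m ≡ 17·(2209)⁻¹ ≡ 41 (mod 343). Smallest non-negative: 41.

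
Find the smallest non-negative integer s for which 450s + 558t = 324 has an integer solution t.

Reduce mod 558: 450s ≡ 324 (mod 558). With g = gcd(450, 558) = 18 dividing 324, divide through: 25s ≡ 18 (mod 31).
Since gcd(25, 31) = 1, s ≡ 18·(25)⁻¹ ≡ 28 (mod 31). Smallest non-negative: 28.

28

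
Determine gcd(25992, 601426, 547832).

gcd(25992, 601426): 601426 = 23·25992 + 3610; 25992 = 7·3610 + 722; 3610 = 5·722 + 0 → 722
gcd(722, 547832): 547832 = 758·722 + 556; 722 = 1·556 + 166; 556 = 3·166 + 58; 166 = 2·58 + 50; 58 = 1·50 + 8; 50 = 6·8 + 2; 8 = 4·2 + 0 → 2

2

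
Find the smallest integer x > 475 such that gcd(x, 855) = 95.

665

gcd(x, 855) = 95 forces 95 | x; write x = 95s. Then gcd(95s, 95·9) = 95·gcd(s, 9), so need gcd(s, 9) = 1.
95s > 475 gives s ≥ 6. The least s ≥ 6 coprime to 9 is 7, so x = 95·7 = 665.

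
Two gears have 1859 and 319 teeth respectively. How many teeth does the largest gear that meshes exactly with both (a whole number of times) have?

11

Euclid: 1859 = 5·319 + 264; 319 = 1·264 + 55; 264 = 4·55 + 44; 55 = 1·44 + 11; 44 = 4·11 + 0. Last nonzero remainder: 11.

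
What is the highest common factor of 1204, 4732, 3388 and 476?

1204 = 2² · 7 · 43; 4732 = 2² · 7 · 13²; 3388 = 2² · 7 · 11²; 476 = 2² · 7 · 17
gcd takes min exponent of each prime: 2² · 7 = 28

28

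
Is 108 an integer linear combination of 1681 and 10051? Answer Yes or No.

By Bézout, 1681x + 10051y = 108 has integer solutions iff gcd(1681, 10051) | 108.
Euclid: 10051 = 5·1681 + 1646; 1681 = 1·1646 + 35; 1646 = 47·35 + 1; 35 = 35·1 + 0. gcd = 1; 108 mod 1 = 0. Yes.

Yes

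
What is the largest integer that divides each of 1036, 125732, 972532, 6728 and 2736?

4

gcd(1036, 125732): 125732 = 121·1036 + 376; 1036 = 2·376 + 284; 376 = 1·284 + 92; 284 = 3·92 + 8; 92 = 11·8 + 4; 8 = 2·4 + 0 → 4
gcd(4, 972532): 972532 = 243133·4 + 0 → 4
gcd(4, 6728): 6728 = 1682·4 + 0 → 4
gcd(4, 2736): 2736 = 684·4 + 0 → 4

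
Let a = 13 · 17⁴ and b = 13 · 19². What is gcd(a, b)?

13

min exponent per shared prime: 13 = 13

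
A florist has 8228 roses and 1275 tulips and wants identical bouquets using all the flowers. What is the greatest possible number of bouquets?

Euclid: 8228 = 6·1275 + 578; 1275 = 2·578 + 119; 578 = 4·119 + 102; 119 = 1·102 + 17; 102 = 6·17 + 0. Last nonzero remainder: 17.

17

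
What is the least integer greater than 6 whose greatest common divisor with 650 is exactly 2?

8

650 = 2·325. Any t with gcd(t, 650) = 2 is a multiple of 2, say 2s, with s coprime to 325.
Need s > 6/2, so s ≥ 4. First s ≥ 4 with gcd(s, 325) = 1 is s = 4. Thus t = 2·4 = 8.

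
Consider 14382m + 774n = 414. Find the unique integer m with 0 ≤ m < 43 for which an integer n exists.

25

Euclid: 14382 = 18·774 + 450; 774 = 1·450 + 324; 450 = 1·324 + 126; 324 = 2·126 + 72; 126 = 1·72 + 54; 72 = 1·54 + 18; 54 = 3·18 + 0 → gcd = 18; 414 = 18·23.
Back-substitution yields 14382·(-12) + 774·(223) = 18, so one solution is m = -12·23 = -276, n = 223·23 = 5129.
Solutions in m differ by 774/18 = 43; the one in [0, 43) is -276 mod 43 = 25.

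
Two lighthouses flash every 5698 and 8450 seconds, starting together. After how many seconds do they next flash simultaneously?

gcd first: 8450 = 1·5698 + 2752; 5698 = 2·2752 + 194; 2752 = 14·194 + 36; 194 = 5·36 + 14; 36 = 2·14 + 8; 14 = 1·8 + 6; 8 = 1·6 + 2; 6 = 3·2 + 0 → gcd = 2
lcm = 5698·8450/gcd = 48148100/2 = 24074050

24074050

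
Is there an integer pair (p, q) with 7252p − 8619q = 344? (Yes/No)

Yes

By Bézout, 7252p − 8619q = 344 has integer solutions iff gcd(7252, 8619) | 344.
Euclid: 8619 = 1·7252 + 1367; 7252 = 5·1367 + 417; 1367 = 3·417 + 116; 417 = 3·116 + 69; 116 = 1·69 + 47; 69 = 1·47 + 22; 47 = 2·22 + 3; 22 = 7·3 + 1; 3 = 3·1 + 0. gcd = 1; 344 mod 1 = 0. Yes.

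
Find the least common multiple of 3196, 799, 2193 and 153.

1236852

3196 = 2² · 17 · 47; 799 = 17 · 47; 2193 = 3 · 17 · 43; 153 = 3² · 17
lcm takes max exponent of each prime: 2² · 3² · 17 · 43 · 47 = 1236852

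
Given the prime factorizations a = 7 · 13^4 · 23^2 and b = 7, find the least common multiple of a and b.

max exponent per prime: 7 · 13^4 · 23^2 = 105761383

105761383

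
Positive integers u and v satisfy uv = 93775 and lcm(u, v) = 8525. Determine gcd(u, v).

11

From gcd × lcm = uv: gcd = 93775 / 8525 = 11.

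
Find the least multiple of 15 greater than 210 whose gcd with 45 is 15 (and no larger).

Multiples of 15 above 210: 15·15, 15·16, … . Need the cofactor coprime to 45/15 = 3.
Checking s = 15, 16, … the first with gcd(s, 3) = 1 is s = 16, giving 240.

240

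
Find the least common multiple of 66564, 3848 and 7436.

9156943224

66564 = 2² · 3² · 43²; 3848 = 2³ · 13 · 37; 7436 = 2² · 11 · 13²
lcm takes max exponent of each prime: 2³ · 3² · 11 · 13² · 37 · 43² = 9156943224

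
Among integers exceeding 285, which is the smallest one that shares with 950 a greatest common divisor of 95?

950 = 95·10. Any k with gcd(k, 950) = 95 is a multiple of 95, say 95s, with s coprime to 10.
Need s > 285/95, so s ≥ 4. First s ≥ 4 with gcd(s, 10) = 1 is s = 7. Thus k = 95·7 = 665.

665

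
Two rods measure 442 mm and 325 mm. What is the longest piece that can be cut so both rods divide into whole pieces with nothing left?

13

Euclid: 442 = 1·325 + 117; 325 = 2·117 + 91; 117 = 1·91 + 26; 91 = 3·26 + 13; 26 = 2·13 + 0. Last nonzero remainder: 13.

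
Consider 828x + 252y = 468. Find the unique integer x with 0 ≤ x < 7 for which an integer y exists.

gcd(828, 252) = 36 (Euclid: 828 = 3·252 + 72; 252 = 3·72 + 36; 72 = 2·36 + 0), and 36 | 468.
Extended Euclid: 828·(-3) + 252·(10) = 36. Scale by 13: x₀ = -39.
General solution x = x₀ + 7t; reducing mod 7 gives x = 3 (and y = -8).

3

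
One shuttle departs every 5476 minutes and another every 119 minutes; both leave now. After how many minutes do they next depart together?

5476 = 2² · 37²; 119 = 7 · 17
max exponents: 2² · 7 · 17 · 37² = 651644

651644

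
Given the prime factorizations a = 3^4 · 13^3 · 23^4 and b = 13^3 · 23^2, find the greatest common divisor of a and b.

min exponent per shared prime: 13^3 · 23^2 = 1162213

1162213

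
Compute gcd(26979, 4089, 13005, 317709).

26979 = 3 · 17 · 23²; 4089 = 3 · 29 · 47; 13005 = 3² · 5 · 17²; 317709 = 3³ · 7 · 41²
gcd takes min exponent of each prime: 3 = 3

3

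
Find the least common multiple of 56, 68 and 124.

29512

56 = 2³ · 7; 68 = 2² · 17; 124 = 2² · 31
lcm takes max exponent of each prime: 2³ · 7 · 17 · 31 = 29512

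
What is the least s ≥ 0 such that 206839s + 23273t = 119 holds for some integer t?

560

Reduce mod 23273: 206839s ≡ 119 (mod 23273). With g = gcd(206839, 23273) = 17 dividing 119, divide through: 12167s ≡ 7 (mod 1369).
Since gcd(12167, 1369) = 1, s ≡ 7·(12167)⁻¹ ≡ 560 (mod 1369). Smallest non-negative: 560.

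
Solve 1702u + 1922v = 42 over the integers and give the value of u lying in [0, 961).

Reduce mod 1922: 1702u ≡ 42 (mod 1922). With g = gcd(1702, 1922) = 2 dividing 42, divide through: 851u ≡ 21 (mod 961).
Since gcd(851, 961) = 1, u ≡ 21·(851)⁻¹ ≡ 358 (mod 961). Smallest non-negative: 358.

358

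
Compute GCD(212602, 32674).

212602 = 2 · 13² · 17 · 37
32674 = 2 · 17 · 31²
Common: 2 · 17 = 34

34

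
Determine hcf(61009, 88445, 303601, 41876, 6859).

gcd(61009, 88445): 88445 = 1·61009 + 27436; 61009 = 2·27436 + 6137; 27436 = 4·6137 + 2888; 6137 = 2·2888 + 361; 2888 = 8·361 + 0 → 361
gcd(361, 303601): 303601 = 841·361 + 0 → 361
gcd(361, 41876): 41876 = 116·361 + 0 → 361
gcd(361, 6859): 6859 = 19·361 + 0 → 361

361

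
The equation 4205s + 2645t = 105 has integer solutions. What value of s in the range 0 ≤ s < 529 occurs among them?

290

Euclid: 4205 = 1·2645 + 1560; 2645 = 1·1560 + 1085; 1560 = 1·1085 + 475; 1085 = 2·475 + 135; 475 = 3·135 + 70; 135 = 1·70 + 65; 70 = 1·65 + 5; 65 = 13·5 + 0 → gcd = 5; 105 = 5·21.
Back-substitution yields 4205·(39) + 2645·(-62) = 5, so one solution is s = 39·21 = 819, t = -62·21 = -1302.
Solutions in s differ by 2645/5 = 529; the one in [0, 529) is 819 mod 529 = 290.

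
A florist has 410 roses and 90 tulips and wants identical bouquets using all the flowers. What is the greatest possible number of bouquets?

410 = 2 · 5 · 41
90 = 2 · 3² · 5
Common: 2 · 5 = 10

10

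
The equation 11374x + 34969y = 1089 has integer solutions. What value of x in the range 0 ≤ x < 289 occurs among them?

120

Euclid: 34969 = 3·11374 + 847; 11374 = 13·847 + 363; 847 = 2·363 + 121; 363 = 3·121 + 0 → gcd = 121; 1089 = 121·9.
Back-substitution yields 11374·(-83) + 34969·(27) = 121, so one solution is x = -83·9 = -747, y = 27·9 = 243.
Solutions in x differ by 34969/121 = 289; the one in [0, 289) is -747 mod 289 = 120.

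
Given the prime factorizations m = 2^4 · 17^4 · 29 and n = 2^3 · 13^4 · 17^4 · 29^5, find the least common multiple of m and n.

max exponent per prime: 2^4 · 13^4 · 17^4 · 29^5 = 782850921082237904

782850921082237904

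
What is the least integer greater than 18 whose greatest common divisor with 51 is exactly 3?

21

Multiples of 3 above 18: 3·7, 3·8, … . Need the cofactor coprime to 51/3 = 17.
Checking s = 7, 8, … the first with gcd(s, 17) = 1 is s = 7, giving 21.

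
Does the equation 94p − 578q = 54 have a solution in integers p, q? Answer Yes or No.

gcd(94, 578): 578 = 6·94 + 14; 94 = 6·14 + 10; 14 = 1·10 + 4; 10 = 2·4 + 2; 4 = 2·2 + 0 → 2
2 divides 54, so a solution exists.

Yes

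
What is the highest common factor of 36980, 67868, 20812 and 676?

4

gcd(36980, 67868): 67868 = 1·36980 + 30888; 36980 = 1·30888 + 6092; 30888 = 5·6092 + 428; 6092 = 14·428 + 100; 428 = 4·100 + 28; 100 = 3·28 + 16; 28 = 1·16 + 12; 16 = 1·12 + 4; 12 = 3·4 + 0 → 4
gcd(4, 20812): 20812 = 5203·4 + 0 → 4
gcd(4, 676): 676 = 169·4 + 0 → 4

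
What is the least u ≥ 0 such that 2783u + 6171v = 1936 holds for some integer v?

14

Reduce mod 6171: 2783u ≡ 1936 (mod 6171). With g = gcd(2783, 6171) = 121 dividing 1936, divide through: 23u ≡ 16 (mod 51).
Since gcd(23, 51) = 1, u ≡ 16·(23)⁻¹ ≡ 14 (mod 51). Smallest non-negative: 14.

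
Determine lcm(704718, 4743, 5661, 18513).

704718 = 2 · 3² · 7² · 17 · 47; 4743 = 3² · 17 · 31; 5661 = 3² · 17 · 37; 18513 = 3² · 11² · 17
lcm takes max exponent of each prime: 2 · 3² · 7² · 11² · 17 · 31 · 37 · 47 = 97805697066

97805697066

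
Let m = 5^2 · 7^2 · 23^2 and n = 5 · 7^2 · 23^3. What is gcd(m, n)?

min exponent per shared prime: 5 · 7^2 · 23^2 = 129605

129605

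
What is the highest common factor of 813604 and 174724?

484

813604 = 2² · 11² · 41²
174724 = 2² · 11² · 19²
Common: 2² · 11² = 484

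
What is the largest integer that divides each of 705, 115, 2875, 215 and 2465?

5

gcd(705, 115): 705 = 6·115 + 15; 115 = 7·15 + 10; 15 = 1·10 + 5; 10 = 2·5 + 0 → 5
gcd(5, 2875): 2875 = 575·5 + 0 → 5
gcd(5, 215): 215 = 43·5 + 0 → 5
gcd(5, 2465): 2465 = 493·5 + 0 → 5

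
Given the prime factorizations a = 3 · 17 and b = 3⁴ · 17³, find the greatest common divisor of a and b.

min exponent per shared prime: 3 · 17 = 51

51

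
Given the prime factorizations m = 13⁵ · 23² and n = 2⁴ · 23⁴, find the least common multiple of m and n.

max exponent per prime: 2⁴ · 13⁵ · 23⁴ = 1662448070608

1662448070608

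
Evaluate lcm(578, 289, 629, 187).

235246

578 = 2 · 17²; 289 = 17²; 629 = 17 · 37; 187 = 11 · 17
lcm takes max exponent of each prime: 2 · 11 · 17² · 37 = 235246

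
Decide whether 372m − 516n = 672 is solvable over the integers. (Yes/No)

gcd(372, 516): 516 = 1·372 + 144; 372 = 2·144 + 84; 144 = 1·84 + 60; 84 = 1·60 + 24; 60 = 2·24 + 12; 24 = 2·12 + 0 → 12
12 divides 672, so a solution exists.

Yes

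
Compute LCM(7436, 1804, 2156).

7436 = 2² · 11 · 13²; 1804 = 2² · 11 · 41; 2156 = 2² · 7² · 11
lcm takes max exponent of each prime: 2² · 7² · 11 · 13² · 41 = 14938924

14938924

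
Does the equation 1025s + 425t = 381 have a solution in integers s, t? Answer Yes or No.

gcd(1025, 425): 1025 = 2·425 + 175; 425 = 2·175 + 75; 175 = 2·75 + 25; 75 = 3·25 + 0 → 25
25 does not divide 381, so a solution does not exist.

No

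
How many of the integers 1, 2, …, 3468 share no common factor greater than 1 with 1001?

2496

Prime factors of 1001: 7, 11, 13. Count integers ≤ 3468 divisible by none of them.
By inclusion–exclusion: 3468 − ⌊3468/7⌋ − ⌊3468/11⌋ − ⌊3468/13⌋ + ⌊3468/77⌋ + ⌊3468/91⌋ + ⌊3468/143⌋ − ⌊3468/1001⌋ = 2496.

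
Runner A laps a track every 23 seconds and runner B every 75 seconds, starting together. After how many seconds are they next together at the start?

1725

gcd first: 75 = 3·23 + 6; 23 = 3·6 + 5; 6 = 1·5 + 1; 5 = 5·1 + 0 → gcd = 1
lcm = 23·75/gcd = 1725/1 = 1725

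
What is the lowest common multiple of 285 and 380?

1140

285 = 3 · 5 · 19; 380 = 2² · 5 · 19
max exponents: 2² · 3 · 5 · 19 = 1140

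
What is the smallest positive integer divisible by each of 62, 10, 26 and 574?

1156610

62 = 2 · 31; 10 = 2 · 5; 26 = 2 · 13; 574 = 2 · 7 · 41
lcm takes max exponent of each prime: 2 · 5 · 7 · 13 · 31 · 41 = 1156610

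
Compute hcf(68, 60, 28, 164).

68 = 2² · 17; 60 = 2² · 3 · 5; 28 = 2² · 7; 164 = 2² · 41
gcd takes min exponent of each prime: 2² = 4

4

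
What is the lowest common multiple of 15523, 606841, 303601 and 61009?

15523 = 19² · 43; 606841 = 19² · 41²; 303601 = 19² · 29²; 61009 = 13² · 19²
lcm takes max exponent of each prime: 13² · 19² · 29² · 41² · 43 = 3708737293027

3708737293027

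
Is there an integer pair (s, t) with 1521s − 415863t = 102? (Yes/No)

No

By Bézout, 1521s − 415863t = 102 has integer solutions iff gcd(1521, 415863) | 102.
Euclid: 415863 = 273·1521 + 630; 1521 = 2·630 + 261; 630 = 2·261 + 108; 261 = 2·108 + 45; 108 = 2·45 + 18; 45 = 2·18 + 9; 18 = 2·9 + 0. gcd = 9; 102 mod 9 = 3. No.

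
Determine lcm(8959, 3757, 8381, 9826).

114836462

8959 = 17² · 31; 3757 = 13 · 17²; 8381 = 17² · 29; 9826 = 2 · 17³
lcm takes max exponent of each prime: 2 · 13 · 17³ · 29 · 31 = 114836462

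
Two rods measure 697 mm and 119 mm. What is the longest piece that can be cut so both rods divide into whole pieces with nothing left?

697 = 17 · 41
119 = 7 · 17
Common: 17 = 17

17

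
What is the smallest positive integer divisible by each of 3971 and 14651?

58179121

3971 = 11 · 19²; 14651 = 7² · 13 · 23
max exponents: 7² · 11 · 13 · 19² · 23 = 58179121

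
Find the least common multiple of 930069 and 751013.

36762837363

gcd first: 930069 = 1·751013 + 179056; 751013 = 4·179056 + 34789; 179056 = 5·34789 + 5111; 34789 = 6·5111 + 4123; 5111 = 1·4123 + 988; 4123 = 4·988 + 171; 988 = 5·171 + 133; 171 = 1·133 + 38; 133 = 3·38 + 19; 38 = 2·19 + 0 → gcd = 19
lcm = 930069·751013/gcd = 698493909897/19 = 36762837363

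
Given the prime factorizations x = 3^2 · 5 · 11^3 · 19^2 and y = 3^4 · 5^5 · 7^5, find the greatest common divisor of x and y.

45

min exponent per shared prime: 3^2 · 5 = 45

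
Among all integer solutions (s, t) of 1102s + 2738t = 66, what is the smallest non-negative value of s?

Reduce mod 2738: 1102s ≡ 66 (mod 2738). With g = gcd(1102, 2738) = 2 dividing 66, divide through: 551s ≡ 33 (mod 1369).
Since gcd(551, 1369) = 1, s ≡ 33·(551)⁻¹ ≡ 815 (mod 1369). Smallest non-negative: 815.

815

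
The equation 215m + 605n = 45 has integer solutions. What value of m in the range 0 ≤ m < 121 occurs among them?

Reduce mod 605: 215m ≡ 45 (mod 605). With g = gcd(215, 605) = 5 dividing 45, divide through: 43m ≡ 9 (mod 121).
Since gcd(43, 121) = 1, m ≡ 9·(43)⁻¹ ≡ 79 (mod 121). Smallest non-negative: 79.

79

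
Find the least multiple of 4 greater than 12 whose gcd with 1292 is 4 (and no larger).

16

1292 = 4·323. Any t with gcd(t, 1292) = 4 is a multiple of 4, say 4s, with s coprime to 323.
Need s > 12/4, so s ≥ 4. First s ≥ 4 with gcd(s, 323) = 1 is s = 4. Thus t = 4·4 = 16.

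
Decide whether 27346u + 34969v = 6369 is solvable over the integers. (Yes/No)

No

gcd(27346, 34969): 34969 = 1·27346 + 7623; 27346 = 3·7623 + 4477; 7623 = 1·4477 + 3146; 4477 = 1·3146 + 1331; 3146 = 2·1331 + 484; 1331 = 2·484 + 363; 484 = 1·363 + 121; 363 = 3·121 + 0 → 121
121 does not divide 6369, so a solution does not exist.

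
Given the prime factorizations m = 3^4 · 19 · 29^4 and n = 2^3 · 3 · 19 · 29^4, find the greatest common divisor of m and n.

min exponent per shared prime: 3 · 19 · 29^4 = 40315017

40315017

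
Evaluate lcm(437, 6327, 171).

lcm(437, 6327) = 437·6327/gcd = 2764899/19 = 145521
lcm(145521, 171) = 145521·171/gcd = 24884091/171 = 145521

145521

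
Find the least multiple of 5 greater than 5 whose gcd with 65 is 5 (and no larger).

10

gcd(t, 65) = 5 forces 5 | t; write t = 5s. Then gcd(5s, 5·13) = 5·gcd(s, 13), so need gcd(s, 13) = 1.
5s > 5 gives s ≥ 2. The least s ≥ 2 coprime to 13 is 2, so t = 5·2 = 10.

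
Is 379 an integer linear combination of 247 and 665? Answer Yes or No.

No

gcd(247, 665): 665 = 2·247 + 171; 247 = 1·171 + 76; 171 = 2·76 + 19; 76 = 4·19 + 0 → 19
19 does not divide 379, so a solution does not exist.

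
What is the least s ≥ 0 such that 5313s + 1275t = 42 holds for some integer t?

gcd(5313, 1275) = 3 (Euclid: 5313 = 4·1275 + 213; 1275 = 5·213 + 210; 213 = 1·210 + 3; 210 = 70·3 + 0), and 3 | 42.
Extended Euclid: 5313·(6) + 1275·(-25) = 3. Scale by 14: s₀ = 84.
General solution s = s₀ + 425k; reducing mod 425 gives s = 84 (and t = -350).

84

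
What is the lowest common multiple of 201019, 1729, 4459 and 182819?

201019 = 7 · 13 · 47²; 1729 = 7 · 13 · 19; 4459 = 7³ · 13; 182819 = 7³ · 13 · 41
lcm takes max exponent of each prime: 7³ · 13 · 19 · 41 · 47² = 7673096249

7673096249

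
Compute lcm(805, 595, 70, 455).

355810

805 = 5 · 7 · 23; 595 = 5 · 7 · 17; 70 = 2 · 5 · 7; 455 = 5 · 7 · 13
lcm takes max exponent of each prime: 2 · 5 · 7 · 13 · 17 · 23 = 355810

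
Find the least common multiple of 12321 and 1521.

2082249

12321 = 3² · 37²; 1521 = 3² · 13²
max exponents: 3² · 13² · 37² = 2082249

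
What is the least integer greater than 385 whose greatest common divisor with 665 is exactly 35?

420

Multiples of 35 above 385: 35·12, 35·13, … . Need the cofactor coprime to 665/35 = 19.
Checking s = 12, 13, … the first with gcd(s, 19) = 1 is s = 12, giving 420.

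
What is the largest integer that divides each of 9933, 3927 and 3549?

21

gcd(9933, 3927): 9933 = 2·3927 + 2079; 3927 = 1·2079 + 1848; 2079 = 1·1848 + 231; 1848 = 8·231 + 0 → 231
gcd(231, 3549): 3549 = 15·231 + 84; 231 = 2·84 + 63; 84 = 1·63 + 21; 63 = 3·21 + 0 → 21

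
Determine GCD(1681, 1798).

1

1681 = 41²
1798 = 2 · 29 · 31
Common: 1 = 1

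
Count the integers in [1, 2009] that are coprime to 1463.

Prime factors of 1463: 7, 11, 19. Count integers ≤ 2009 divisible by none of them.
By inclusion–exclusion: 2009 − ⌊2009/7⌋ − ⌊2009/11⌋ − ⌊2009/19⌋ + ⌊2009/77⌋ + ⌊2009/133⌋ + ⌊2009/209⌋ − ⌊2009/1463⌋ = 1484.

1484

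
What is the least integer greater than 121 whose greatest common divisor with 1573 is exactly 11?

Multiples of 11 above 121: 11·12, 11·13, … . Need the cofactor coprime to 1573/11 = 143.
Checking s = 12, 13, … the first with gcd(s, 143) = 1 is s = 12, giving 132.

132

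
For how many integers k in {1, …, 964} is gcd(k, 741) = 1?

Prime factors of 741: 3, 13, 19. Count integers ≤ 964 divisible by none of them.
By inclusion–exclusion: 964 − ⌊964/3⌋ − ⌊964/13⌋ − ⌊964/19⌋ + ⌊964/39⌋ + ⌊964/57⌋ + ⌊964/247⌋ − ⌊964/741⌋ = 561.

561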